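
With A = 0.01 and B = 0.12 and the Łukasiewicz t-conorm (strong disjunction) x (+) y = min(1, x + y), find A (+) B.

0.13

A (+) B = min(1, 0.01 + 0.12) = min(1, 0.13) = 0.13
For comparison, the Gödel t-conorm max(x, y) would give 0.12.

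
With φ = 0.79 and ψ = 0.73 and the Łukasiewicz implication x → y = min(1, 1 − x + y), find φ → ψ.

0.94

φ → ψ = min(1, 1 − 0.79 + 0.73) = min(1, 0.94) = 0.94
For comparison, the Gödel implication (1 if x ≤ y else y) would give 0.73.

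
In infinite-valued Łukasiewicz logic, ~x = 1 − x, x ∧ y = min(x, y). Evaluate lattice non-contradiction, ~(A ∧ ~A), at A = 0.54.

0.54

~A = 1 − 0.54 = 0.46
A ∧ ~A = min(0.54, 0.46) = 0.46
~(A ∧ ~A) = 1 − 0.46 = 0.54
(The value 0.54 < 1 shows this instance is not satisfied; not a Ł∞-tautology — its value is 1 − min(a, 1−a).)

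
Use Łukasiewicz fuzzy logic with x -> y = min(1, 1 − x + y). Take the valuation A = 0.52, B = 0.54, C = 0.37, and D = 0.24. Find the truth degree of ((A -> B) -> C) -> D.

A -> B = min(1, 1 − 0.52 + 0.54) = min(1, 1.02) = 1.00
(A -> B) -> C = min(1, 1 − 1.00 + 0.37) = min(1, 0.37) = 0.37
((A -> B) -> C) -> D = min(1, 1 − 0.37 + 0.24) = min(1, 0.87) = 0.87

0.87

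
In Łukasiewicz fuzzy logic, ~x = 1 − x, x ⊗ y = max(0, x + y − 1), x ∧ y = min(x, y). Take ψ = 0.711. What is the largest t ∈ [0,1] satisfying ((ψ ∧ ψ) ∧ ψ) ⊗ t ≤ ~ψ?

ψ ∧ ψ = min(0.711, 0.711) = 0.711
(ψ ∧ ψ) ∧ ψ = min(0.711, 0.711) = 0.711
So the left factor is (ψ ∧ ψ) ∧ ψ = 0.711.
~ψ = 1 − 0.711 = 0.289
So the right-hand bound is ~ψ = 0.289.
The residuum of the Łukasiewicz t-norm gives the supremum: min(1, 1 − 0.711 + 0.289).
1 − 0.711 + 0.289 = 0.578, so t = min(1, 0.578) = 0.578.
Check: 0.711 ⊗ 0.578 = max(0, 0.289) = 0.289 ≤ 0.289.

0.578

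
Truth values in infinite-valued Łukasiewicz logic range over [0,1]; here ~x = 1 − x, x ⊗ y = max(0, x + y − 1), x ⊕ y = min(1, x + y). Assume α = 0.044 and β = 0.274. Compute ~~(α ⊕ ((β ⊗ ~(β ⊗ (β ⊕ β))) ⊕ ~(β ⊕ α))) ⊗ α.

β ⊕ β = min(1, 0.274 + 0.274) = min(1, 0.548) = 0.548
β ⊗ (β ⊕ β) = max(0, 0.274 + 0.548 − 1) = max(0, -0.178) = 0.000
~(β ⊗ (β ⊕ β)) = 1 − 0.000 = 1.000
β ⊗ ~(β ⊗ (β ⊕ β)) = max(0, 0.274 + 1.000 − 1) = max(0, 0.274) = 0.274
β ⊕ α = min(1, 0.274 + 0.044) = min(1, 0.318) = 0.318
~(β ⊕ α) = 1 − 0.318 = 0.682
(β ⊗ ~(β ⊗ (β ⊕ β))) ⊕ ~(β ⊕ α) = min(1, 0.274 + 0.682) = min(1, 0.956) = 0.956
α ⊕ ((β ⊗ ~(β ⊗ (β ⊕ β))) ⊕ ~(β ⊕ α)) = min(1, 0.044 + 0.956) = min(1, 1.000) = 1.000
~(α ⊕ ((β ⊗ ~(β ⊗ (β ⊕ β))) ⊕ ~(β ⊕ α))) = 1 − 1.000 = 0.000
~~(α ⊕ ((β ⊗ ~(β ⊗ (β ⊕ β))) ⊕ ~(β ⊕ α))) = 1 − 0.000 = 1.000
~~(α ⊕ ((β ⊗ ~(β ⊗ (β ⊕ β))) ⊕ ~(β ⊕ α))) ⊗ α = max(0, 1.000 + 0.044 − 1) = max(0, 0.044) = 0.044

0.044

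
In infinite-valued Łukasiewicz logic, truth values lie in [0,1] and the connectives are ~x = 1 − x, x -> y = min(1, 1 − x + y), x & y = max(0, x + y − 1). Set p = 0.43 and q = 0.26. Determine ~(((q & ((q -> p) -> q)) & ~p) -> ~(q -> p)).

q -> p = min(1, 1 − 0.26 + 0.43) = min(1, 1.17) = 1.00
(q -> p) -> q = min(1, 1 − 1.00 + 0.26) = min(1, 0.26) = 0.26
q & ((q -> p) -> q) = max(0, 0.26 + 0.26 − 1) = max(0, -0.48) = 0.00
~p = 1 − 0.43 = 0.57
(q & ((q -> p) -> q)) & ~p = max(0, 0.00 + 0.57 − 1) = max(0, -0.43) = 0.00
~(q -> p) = 1 − 1.00 = 0.00
((q & ((q -> p) -> q)) & ~p) -> ~(q -> p) = min(1, 1 − 0.00 + 0.00) = min(1, 1.00) = 1.00
~(((q & ((q -> p) -> q)) & ~p) -> ~(q -> p)) = 1 − 1.00 = 0.00

0.00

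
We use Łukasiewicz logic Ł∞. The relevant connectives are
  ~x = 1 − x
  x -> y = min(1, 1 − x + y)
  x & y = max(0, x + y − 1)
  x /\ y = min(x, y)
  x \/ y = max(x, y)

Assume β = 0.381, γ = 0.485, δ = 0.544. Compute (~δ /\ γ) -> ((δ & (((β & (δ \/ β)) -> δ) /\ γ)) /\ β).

0.573

~δ = 1 − 0.544 = 0.456
~δ /\ γ = min(0.456, 0.485) = 0.456
δ \/ β = max(0.544, 0.381) = 0.544
β & (δ \/ β) = max(0, 0.381 + 0.544 − 1) = max(0, -0.075) = 0.000
(β & (δ \/ β)) -> δ = min(1, 1 − 0.000 + 0.544) = min(1, 1.544) = 1.000
((β & (δ \/ β)) -> δ) /\ γ = min(1.000, 0.485) = 0.485
δ & (((β & (δ \/ β)) -> δ) /\ γ) = max(0, 0.544 + 0.485 − 1) = max(0, 0.029) = 0.029
(δ & (((β & (δ \/ β)) -> δ) /\ γ)) /\ β = min(0.029, 0.381) = 0.029
(~δ /\ γ) -> ((δ & (((β & (δ \/ β)) -> δ) /\ γ)) /\ β) = min(1, 1 − 0.456 + 0.029) = min(1, 0.573) = 0.573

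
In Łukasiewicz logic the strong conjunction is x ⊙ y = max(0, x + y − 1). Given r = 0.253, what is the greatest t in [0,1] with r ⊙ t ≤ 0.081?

The residuum of the Łukasiewicz t-norm gives the supremum: min(1, 1 − 0.253 + 0.081).
1 − 0.253 + 0.081 = 0.828, so t = min(1, 0.828) = 0.828.
Check: 0.253 ⊙ 0.828 = max(0, 0.081) = 0.081 ≤ 0.081.

0.828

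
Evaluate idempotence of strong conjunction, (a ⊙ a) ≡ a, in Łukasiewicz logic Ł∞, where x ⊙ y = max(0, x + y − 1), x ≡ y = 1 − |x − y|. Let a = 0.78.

a ⊙ a = max(0, 0.78 + 0.78 − 1) = max(0, 0.56) = 0.56
(a ⊙ a) ≡ a = 1 − |0.56 − 0.78| = 1 − 0.22 = 0.78
(The value 0.78 < 1 shows this instance is not satisfied; fails in Ł∞ since a ⊗ a = max(0, 2a−1) ≠ a in general.)

0.78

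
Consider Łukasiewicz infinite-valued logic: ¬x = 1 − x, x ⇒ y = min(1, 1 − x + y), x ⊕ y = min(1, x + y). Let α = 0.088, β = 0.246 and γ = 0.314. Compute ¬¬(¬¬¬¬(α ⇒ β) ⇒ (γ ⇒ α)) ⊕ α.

0.862

α ⇒ β = min(1, 1 − 0.088 + 0.246) = min(1, 1.158) = 1.000
¬(α ⇒ β) = 1 − 1.000 = 0.000
¬¬(α ⇒ β) = 1 − 0.000 = 1.000
¬¬¬(α ⇒ β) = 1 − 1.000 = 0.000
¬¬¬¬(α ⇒ β) = 1 − 0.000 = 1.000
γ ⇒ α = min(1, 1 − 0.314 + 0.088) = min(1, 0.774) = 0.774
¬¬¬¬(α ⇒ β) ⇒ (γ ⇒ α) = min(1, 1 − 1.000 + 0.774) = min(1, 0.774) = 0.774
¬(¬¬¬¬(α ⇒ β) ⇒ (γ ⇒ α)) = 1 − 0.774 = 0.226
¬¬(¬¬¬¬(α ⇒ β) ⇒ (γ ⇒ α)) = 1 − 0.226 = 0.774
¬¬(¬¬¬¬(α ⇒ β) ⇒ (γ ⇒ α)) ⊕ α = min(1, 0.774 + 0.088) = min(1, 0.862) = 0.862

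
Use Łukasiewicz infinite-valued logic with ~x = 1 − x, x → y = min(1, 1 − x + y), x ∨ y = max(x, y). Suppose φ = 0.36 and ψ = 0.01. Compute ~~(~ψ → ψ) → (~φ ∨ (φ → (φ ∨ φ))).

~ψ = 1 − 0.01 = 0.99
~ψ → ψ = min(1, 1 − 0.99 + 0.01) = min(1, 0.02) = 0.02
~(~ψ → ψ) = 1 − 0.02 = 0.98
~~(~ψ → ψ) = 1 − 0.98 = 0.02
~φ = 1 − 0.36 = 0.64
φ ∨ φ = max(0.36, 0.36) = 0.36
φ → (φ ∨ φ) = min(1, 1 − 0.36 + 0.36) = min(1, 1.00) = 1.00
~φ ∨ (φ → (φ ∨ φ)) = max(0.64, 1.00) = 1.00
~~(~ψ → ψ) → (~φ ∨ (φ → (φ ∨ φ))) = min(1, 1 − 0.02 + 1.00) = min(1, 1.98) = 1.00

1.00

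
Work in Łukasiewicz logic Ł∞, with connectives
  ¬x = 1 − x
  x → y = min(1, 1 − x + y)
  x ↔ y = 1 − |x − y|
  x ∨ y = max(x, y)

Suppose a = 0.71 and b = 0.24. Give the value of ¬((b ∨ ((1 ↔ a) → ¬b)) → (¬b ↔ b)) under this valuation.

1 ↔ a = 1 − |1.00 − 0.71| = 1 − 0.29 = 0.71
¬b = 1 − 0.24 = 0.76
(1 ↔ a) → ¬b = min(1, 1 − 0.71 + 0.76) = min(1, 1.05) = 1.00
b ∨ ((1 ↔ a) → ¬b) = max(0.24, 1.00) = 1.00
¬b ↔ b = 1 − |0.76 − 0.24| = 1 − 0.52 = 0.48
(b ∨ ((1 ↔ a) → ¬b)) → (¬b ↔ b) = min(1, 1 − 1.00 + 0.48) = min(1, 0.48) = 0.48
¬((b ∨ ((1 ↔ a) → ¬b)) → (¬b ↔ b)) = 1 − 0.48 = 0.52

0.52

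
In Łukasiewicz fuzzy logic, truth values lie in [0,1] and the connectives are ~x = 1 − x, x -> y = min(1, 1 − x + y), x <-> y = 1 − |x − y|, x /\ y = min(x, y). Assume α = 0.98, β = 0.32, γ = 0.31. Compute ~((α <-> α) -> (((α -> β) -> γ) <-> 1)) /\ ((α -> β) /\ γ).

α <-> α = 1 − |0.98 − 0.98| = 1 − 0.00 = 1.00
α -> β = min(1, 1 − 0.98 + 0.32) = min(1, 0.34) = 0.34
(α -> β) -> γ = min(1, 1 − 0.34 + 0.31) = min(1, 0.97) = 0.97
((α -> β) -> γ) <-> 1 = 1 − |0.97 − 1.00| = 1 − 0.03 = 0.97
(α <-> α) -> (((α -> β) -> γ) <-> 1) = min(1, 1 − 1.00 + 0.97) = min(1, 0.97) = 0.97
~((α <-> α) -> (((α -> β) -> γ) <-> 1)) = 1 − 0.97 = 0.03
(α -> β) /\ γ = min(0.34, 0.31) = 0.31
~((α <-> α) -> (((α -> β) -> γ) <-> 1)) /\ ((α -> β) /\ γ) = min(0.03, 0.31) = 0.03

0.03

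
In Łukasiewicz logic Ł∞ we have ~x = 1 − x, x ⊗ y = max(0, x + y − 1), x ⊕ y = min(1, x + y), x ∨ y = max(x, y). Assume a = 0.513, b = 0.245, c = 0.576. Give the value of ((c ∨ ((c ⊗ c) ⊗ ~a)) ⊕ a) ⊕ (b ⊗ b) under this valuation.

c ⊗ c = max(0, 0.576 + 0.576 − 1) = max(0, 0.152) = 0.152
~a = 1 − 0.513 = 0.487
(c ⊗ c) ⊗ ~a = max(0, 0.152 + 0.487 − 1) = max(0, -0.361) = 0.000
c ∨ ((c ⊗ c) ⊗ ~a) = max(0.576, 0.000) = 0.576
(c ∨ ((c ⊗ c) ⊗ ~a)) ⊕ a = min(1, 0.576 + 0.513) = min(1, 1.089) = 1.000
b ⊗ b = max(0, 0.245 + 0.245 − 1) = max(0, -0.510) = 0.000
((c ∨ ((c ⊗ c) ⊗ ~a)) ⊕ a) ⊕ (b ⊗ b) = min(1, 1.000 + 0.000) = min(1, 1.000) = 1.000

1.000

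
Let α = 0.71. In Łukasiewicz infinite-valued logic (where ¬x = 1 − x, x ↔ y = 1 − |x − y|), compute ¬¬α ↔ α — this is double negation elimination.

1.00

¬α = 1 − 0.71 = 0.29
¬¬α = 1 − 0.29 = 0.71
¬¬α ↔ α = 1 − |0.71 − 0.71| = 1 − 0.00 = 1.00
(As expected: always 1 in Ł∞ since negation is involutive.)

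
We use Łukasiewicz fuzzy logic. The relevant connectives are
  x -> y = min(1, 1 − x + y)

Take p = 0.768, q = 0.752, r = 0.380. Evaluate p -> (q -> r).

0.860

q -> r = min(1, 1 − 0.752 + 0.380) = min(1, 0.628) = 0.628
p -> (q -> r) = min(1, 1 − 0.768 + 0.628) = min(1, 0.860) = 0.860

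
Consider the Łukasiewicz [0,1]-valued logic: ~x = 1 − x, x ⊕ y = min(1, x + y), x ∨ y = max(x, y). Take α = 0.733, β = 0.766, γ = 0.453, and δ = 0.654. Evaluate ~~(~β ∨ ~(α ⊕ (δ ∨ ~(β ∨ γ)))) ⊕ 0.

~β = 1 − 0.766 = 0.234
β ∨ γ = max(0.766, 0.453) = 0.766
~(β ∨ γ) = 1 − 0.766 = 0.234
δ ∨ ~(β ∨ γ) = max(0.654, 0.234) = 0.654
α ⊕ (δ ∨ ~(β ∨ γ)) = min(1, 0.733 + 0.654) = min(1, 1.387) = 1.000
~(α ⊕ (δ ∨ ~(β ∨ γ))) = 1 − 1.000 = 0.000
~β ∨ ~(α ⊕ (δ ∨ ~(β ∨ γ))) = max(0.234, 0.000) = 0.234
~(~β ∨ ~(α ⊕ (δ ∨ ~(β ∨ γ)))) = 1 − 0.234 = 0.766
~~(~β ∨ ~(α ⊕ (δ ∨ ~(β ∨ γ)))) = 1 − 0.766 = 0.234
~~(~β ∨ ~(α ⊕ (δ ∨ ~(β ∨ γ)))) ⊕ 0 = min(1, 0.234 + 0.000) = min(1, 0.234) = 0.234

0.234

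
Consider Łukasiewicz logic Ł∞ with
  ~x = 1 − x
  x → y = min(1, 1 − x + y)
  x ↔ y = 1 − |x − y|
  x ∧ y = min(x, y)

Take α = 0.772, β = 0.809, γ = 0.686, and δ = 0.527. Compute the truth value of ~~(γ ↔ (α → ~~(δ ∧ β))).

0.931

δ ∧ β = min(0.527, 0.809) = 0.527
~(δ ∧ β) = 1 − 0.527 = 0.473
~~(δ ∧ β) = 1 − 0.473 = 0.527
α → ~~(δ ∧ β) = min(1, 1 − 0.772 + 0.527) = min(1, 0.755) = 0.755
γ ↔ (α → ~~(δ ∧ β)) = 1 − |0.686 − 0.755| = 1 − 0.069 = 0.931
~(γ ↔ (α → ~~(δ ∧ β))) = 1 − 0.931 = 0.069
~~(γ ↔ (α → ~~(δ ∧ β))) = 1 − 0.069 = 0.931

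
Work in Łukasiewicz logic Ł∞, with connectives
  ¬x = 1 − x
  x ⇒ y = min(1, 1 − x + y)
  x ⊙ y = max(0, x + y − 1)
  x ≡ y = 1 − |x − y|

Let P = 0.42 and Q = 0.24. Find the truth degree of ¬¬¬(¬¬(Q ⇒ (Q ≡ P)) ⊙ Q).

Q ≡ P = 1 − |0.24 − 0.42| = 1 − 0.18 = 0.82
Q ⇒ (Q ≡ P) = min(1, 1 − 0.24 + 0.82) = min(1, 1.58) = 1.00
¬(Q ⇒ (Q ≡ P)) = 1 − 1.00 = 0.00
¬¬(Q ⇒ (Q ≡ P)) = 1 − 0.00 = 1.00
¬¬(Q ⇒ (Q ≡ P)) ⊙ Q = max(0, 1.00 + 0.24 − 1) = max(0, 0.24) = 0.24
¬(¬¬(Q ⇒ (Q ≡ P)) ⊙ Q) = 1 − 0.24 = 0.76
¬¬(¬¬(Q ⇒ (Q ≡ P)) ⊙ Q) = 1 − 0.76 = 0.24
¬¬¬(¬¬(Q ⇒ (Q ≡ P)) ⊙ Q) = 1 − 0.24 = 0.76

0.76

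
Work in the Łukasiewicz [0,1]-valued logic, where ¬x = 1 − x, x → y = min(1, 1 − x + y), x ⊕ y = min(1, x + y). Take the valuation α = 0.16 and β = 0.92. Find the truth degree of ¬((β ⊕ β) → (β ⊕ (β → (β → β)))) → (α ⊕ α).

β ⊕ β = min(1, 0.92 + 0.92) = min(1, 1.84) = 1.00
β → β = min(1, 1 − 0.92 + 0.92) = min(1, 1.00) = 1.00
β → (β → β) = min(1, 1 − 0.92 + 1.00) = min(1, 1.08) = 1.00
β ⊕ (β → (β → β)) = min(1, 0.92 + 1.00) = min(1, 1.92) = 1.00
(β ⊕ β) → (β ⊕ (β → (β → β))) = min(1, 1 − 1.00 + 1.00) = min(1, 1.00) = 1.00
¬((β ⊕ β) → (β ⊕ (β → (β → β)))) = 1 − 1.00 = 0.00
α ⊕ α = min(1, 0.16 + 0.16) = min(1, 0.32) = 0.32
¬((β ⊕ β) → (β ⊕ (β → (β → β)))) → (α ⊕ α) = min(1, 1 − 0.00 + 0.32) = min(1, 1.32) = 1.00

1.00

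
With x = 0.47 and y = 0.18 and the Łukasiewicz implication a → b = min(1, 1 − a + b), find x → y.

x → y = min(1, 1 − 0.47 + 0.18) = min(1, 0.71) = 0.71
For comparison, the Gödel implication (1 if a ≤ b else b) would give 0.18.

0.71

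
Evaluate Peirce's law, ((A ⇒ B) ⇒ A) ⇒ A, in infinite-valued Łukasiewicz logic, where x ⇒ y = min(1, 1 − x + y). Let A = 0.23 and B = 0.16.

0.93

A ⇒ B = min(1, 1 − 0.23 + 0.16) = min(1, 0.93) = 0.93
(A ⇒ B) ⇒ A = min(1, 1 − 0.93 + 0.23) = min(1, 0.30) = 0.30
((A ⇒ B) ⇒ A) ⇒ A = min(1, 1 − 0.30 + 0.23) = min(1, 0.93) = 0.93
(The value 0.93 < 1 shows this instance is not satisfied; not a Ł∞-tautology in general.)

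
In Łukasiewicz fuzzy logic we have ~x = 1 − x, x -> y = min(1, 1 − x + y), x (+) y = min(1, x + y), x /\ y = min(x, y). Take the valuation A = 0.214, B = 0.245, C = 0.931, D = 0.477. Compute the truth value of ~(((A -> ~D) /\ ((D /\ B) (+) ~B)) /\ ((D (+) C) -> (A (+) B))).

0.541

~D = 1 − 0.477 = 0.523
A -> ~D = min(1, 1 − 0.214 + 0.523) = min(1, 1.309) = 1.000
D /\ B = min(0.477, 0.245) = 0.245
~B = 1 − 0.245 = 0.755
(D /\ B) (+) ~B = min(1, 0.245 + 0.755) = min(1, 1.000) = 1.000
(A -> ~D) /\ ((D /\ B) (+) ~B) = min(1.000, 1.000) = 1.000
D (+) C = min(1, 0.477 + 0.931) = min(1, 1.408) = 1.000
A (+) B = min(1, 0.214 + 0.245) = min(1, 0.459) = 0.459
(D (+) C) -> (A (+) B) = min(1, 1 − 1.000 + 0.459) = min(1, 0.459) = 0.459
((A -> ~D) /\ ((D /\ B) (+) ~B)) /\ ((D (+) C) -> (A (+) B)) = min(1.000, 0.459) = 0.459
~(((A -> ~D) /\ ((D /\ B) (+) ~B)) /\ ((D (+) C) -> (A (+) B))) = 1 − 0.459 = 0.541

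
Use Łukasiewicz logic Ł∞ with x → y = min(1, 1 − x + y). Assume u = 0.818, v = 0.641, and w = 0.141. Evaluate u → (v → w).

v → w = min(1, 1 − 0.641 + 0.141) = min(1, 0.500) = 0.500
u → (v → w) = min(1, 1 − 0.818 + 0.500) = min(1, 0.682) = 0.682

0.682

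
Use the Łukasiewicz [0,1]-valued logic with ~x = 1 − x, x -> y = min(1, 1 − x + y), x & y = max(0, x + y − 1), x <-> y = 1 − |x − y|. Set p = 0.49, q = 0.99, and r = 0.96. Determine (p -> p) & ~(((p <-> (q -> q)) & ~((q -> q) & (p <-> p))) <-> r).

p -> p = min(1, 1 − 0.49 + 0.49) = min(1, 1.00) = 1.00
q -> q = min(1, 1 − 0.99 + 0.99) = min(1, 1.00) = 1.00
p <-> (q -> q) = 1 − |0.49 − 1.00| = 1 − 0.51 = 0.49
p <-> p = 1 − |0.49 − 0.49| = 1 − 0.00 = 1.00
(q -> q) & (p <-> p) = max(0, 1.00 + 1.00 − 1) = max(0, 1.00) = 1.00
~((q -> q) & (p <-> p)) = 1 − 1.00 = 0.00
(p <-> (q -> q)) & ~((q -> q) & (p <-> p)) = max(0, 0.49 + 0.00 − 1) = max(0, -0.51) = 0.00
((p <-> (q -> q)) & ~((q -> q) & (p <-> p))) <-> r = 1 − |0.00 − 0.96| = 1 − 0.96 = 0.04
~(((p <-> (q -> q)) & ~((q -> q) & (p <-> p))) <-> r) = 1 − 0.04 = 0.96
(p -> p) & ~(((p <-> (q -> q)) & ~((q -> q) & (p <-> p))) <-> r) = max(0, 1.00 + 0.96 − 1) = max(0, 0.96) = 0.96

0.96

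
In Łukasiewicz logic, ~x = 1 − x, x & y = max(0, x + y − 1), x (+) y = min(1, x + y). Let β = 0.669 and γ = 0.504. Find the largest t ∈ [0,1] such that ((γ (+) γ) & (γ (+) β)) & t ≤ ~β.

γ (+) γ = min(1, 0.504 + 0.504) = min(1, 1.008) = 1.000
γ (+) β = min(1, 0.504 + 0.669) = min(1, 1.173) = 1.000
(γ (+) γ) & (γ (+) β) = max(0, 1.000 + 1.000 − 1) = max(0, 1.000) = 1.000
So the left factor is (γ (+) γ) & (γ (+) β) = 1.000.
~β = 1 − 0.669 = 0.331
So the right-hand bound is ~β = 0.331.
The residuum of the Łukasiewicz t-norm gives the supremum: min(1, 1 − 1.000 + 0.331).
1 − 1.000 + 0.331 = 0.331, so t = min(1, 0.331) = 0.331.
Check: 1.000 & 0.331 = max(0, 0.331) = 0.331 ≤ 0.331.

0.331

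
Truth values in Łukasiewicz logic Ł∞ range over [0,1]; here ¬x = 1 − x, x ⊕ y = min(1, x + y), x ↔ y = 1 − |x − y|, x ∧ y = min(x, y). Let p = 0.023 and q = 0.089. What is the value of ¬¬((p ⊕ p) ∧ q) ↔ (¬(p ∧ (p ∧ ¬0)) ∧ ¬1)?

p ⊕ p = min(1, 0.023 + 0.023) = min(1, 0.046) = 0.046
(p ⊕ p) ∧ q = min(0.046, 0.089) = 0.046
¬((p ⊕ p) ∧ q) = 1 − 0.046 = 0.954
¬¬((p ⊕ p) ∧ q) = 1 − 0.954 = 0.046
¬0 = 1 − 0.000 = 1.000
p ∧ ¬0 = min(0.023, 1.000) = 0.023
p ∧ (p ∧ ¬0) = min(0.023, 0.023) = 0.023
¬(p ∧ (p ∧ ¬0)) = 1 − 0.023 = 0.977
¬1 = 1 − 1.000 = 0.000
¬(p ∧ (p ∧ ¬0)) ∧ ¬1 = min(0.977, 0.000) = 0.000
¬¬((p ⊕ p) ∧ q) ↔ (¬(p ∧ (p ∧ ¬0)) ∧ ¬1) = 1 − |0.046 − 0.000| = 1 − 0.046 = 0.954

0.954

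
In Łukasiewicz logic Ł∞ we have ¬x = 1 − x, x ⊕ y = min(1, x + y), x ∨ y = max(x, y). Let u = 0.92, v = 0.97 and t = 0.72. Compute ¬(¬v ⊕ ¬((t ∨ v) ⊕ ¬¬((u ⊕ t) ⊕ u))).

0.97

¬v = 1 − 0.97 = 0.03
t ∨ v = max(0.72, 0.97) = 0.97
u ⊕ t = min(1, 0.92 + 0.72) = min(1, 1.64) = 1.00
(u ⊕ t) ⊕ u = min(1, 1.00 + 0.92) = min(1, 1.92) = 1.00
¬((u ⊕ t) ⊕ u) = 1 − 1.00 = 0.00
¬¬((u ⊕ t) ⊕ u) = 1 − 0.00 = 1.00
(t ∨ v) ⊕ ¬¬((u ⊕ t) ⊕ u) = min(1, 0.97 + 1.00) = min(1, 1.97) = 1.00
¬((t ∨ v) ⊕ ¬¬((u ⊕ t) ⊕ u)) = 1 − 1.00 = 0.00
¬v ⊕ ¬((t ∨ v) ⊕ ¬¬((u ⊕ t) ⊕ u)) = min(1, 0.03 + 0.00) = min(1, 0.03) = 0.03
¬(¬v ⊕ ¬((t ∨ v) ⊕ ¬¬((u ⊕ t) ⊕ u))) = 1 − 0.03 = 0.97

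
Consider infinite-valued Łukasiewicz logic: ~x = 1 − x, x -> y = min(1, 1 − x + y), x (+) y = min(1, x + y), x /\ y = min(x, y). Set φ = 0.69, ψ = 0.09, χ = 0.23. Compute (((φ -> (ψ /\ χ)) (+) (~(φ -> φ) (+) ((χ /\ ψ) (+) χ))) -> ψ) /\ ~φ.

ψ /\ χ = min(0.09, 0.23) = 0.09
φ -> (ψ /\ χ) = min(1, 1 − 0.69 + 0.09) = min(1, 0.40) = 0.40
φ -> φ = min(1, 1 − 0.69 + 0.69) = min(1, 1.00) = 1.00
~(φ -> φ) = 1 − 1.00 = 0.00
χ /\ ψ = min(0.23, 0.09) = 0.09
(χ /\ ψ) (+) χ = min(1, 0.09 + 0.23) = min(1, 0.32) = 0.32
~(φ -> φ) (+) ((χ /\ ψ) (+) χ) = min(1, 0.00 + 0.32) = min(1, 0.32) = 0.32
(φ -> (ψ /\ χ)) (+) (~(φ -> φ) (+) ((χ /\ ψ) (+) χ)) = min(1, 0.40 + 0.32) = min(1, 0.72) = 0.72
((φ -> (ψ /\ χ)) (+) (~(φ -> φ) (+) ((χ /\ ψ) (+) χ))) -> ψ = min(1, 1 − 0.72 + 0.09) = min(1, 0.37) = 0.37
~φ = 1 − 0.69 = 0.31
(((φ -> (ψ /\ χ)) (+) (~(φ -> φ) (+) ((χ /\ ψ) (+) χ))) -> ψ) /\ ~φ = min(0.37, 0.31) = 0.31

0.31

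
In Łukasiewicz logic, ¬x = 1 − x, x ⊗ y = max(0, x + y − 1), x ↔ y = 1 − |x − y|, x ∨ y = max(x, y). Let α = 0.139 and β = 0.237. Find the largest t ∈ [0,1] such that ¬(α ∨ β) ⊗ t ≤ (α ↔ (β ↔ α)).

0.474

α ∨ β = max(0.139, 0.237) = 0.237
¬(α ∨ β) = 1 − 0.237 = 0.763
So the left factor is ¬(α ∨ β) = 0.763.
β ↔ α = 1 − |0.237 − 0.139| = 1 − 0.098 = 0.902
α ↔ (β ↔ α) = 1 − |0.139 − 0.902| = 1 − 0.763 = 0.237
So the right-hand bound is α ↔ (β ↔ α) = 0.237.
The residuum of the Łukasiewicz t-norm gives the supremum: min(1, 1 − 0.763 + 0.237).
1 − 0.763 + 0.237 = 0.474, so t = min(1, 0.474) = 0.474.
Check: 0.763 ⊗ 0.474 = max(0, 0.237) = 0.237 ≤ 0.237.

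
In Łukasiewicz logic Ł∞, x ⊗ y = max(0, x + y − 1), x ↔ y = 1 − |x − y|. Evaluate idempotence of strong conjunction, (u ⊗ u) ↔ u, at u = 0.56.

u ⊗ u = max(0, 0.56 + 0.56 − 1) = max(0, 0.12) = 0.12
(u ⊗ u) ↔ u = 1 − |0.12 − 0.56| = 1 − 0.44 = 0.56
(The value 0.56 < 1 shows this instance is not satisfied; fails in Ł∞ since a ⊗ a = max(0, 2a−1) ≠ a in general.)

0.56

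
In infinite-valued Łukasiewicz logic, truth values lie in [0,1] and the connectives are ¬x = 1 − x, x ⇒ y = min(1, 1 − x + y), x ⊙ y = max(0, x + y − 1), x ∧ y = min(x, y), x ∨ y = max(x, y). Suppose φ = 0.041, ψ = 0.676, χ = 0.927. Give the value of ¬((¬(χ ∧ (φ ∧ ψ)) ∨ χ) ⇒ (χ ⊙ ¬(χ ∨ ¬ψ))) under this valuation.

φ ∧ ψ = min(0.041, 0.676) = 0.041
χ ∧ (φ ∧ ψ) = min(0.927, 0.041) = 0.041
¬(χ ∧ (φ ∧ ψ)) = 1 − 0.041 = 0.959
¬(χ ∧ (φ ∧ ψ)) ∨ χ = max(0.959, 0.927) = 0.959
¬ψ = 1 − 0.676 = 0.324
χ ∨ ¬ψ = max(0.927, 0.324) = 0.927
¬(χ ∨ ¬ψ) = 1 − 0.927 = 0.073
χ ⊙ ¬(χ ∨ ¬ψ) = max(0, 0.927 + 0.073 − 1) = max(0, 0.000) = 0.000
(¬(χ ∧ (φ ∧ ψ)) ∨ χ) ⇒ (χ ⊙ ¬(χ ∨ ¬ψ)) = min(1, 1 − 0.959 + 0.000) = min(1, 0.041) = 0.041
¬((¬(χ ∧ (φ ∧ ψ)) ∨ χ) ⇒ (χ ⊙ ¬(χ ∨ ¬ψ))) = 1 − 0.041 = 0.959

0.959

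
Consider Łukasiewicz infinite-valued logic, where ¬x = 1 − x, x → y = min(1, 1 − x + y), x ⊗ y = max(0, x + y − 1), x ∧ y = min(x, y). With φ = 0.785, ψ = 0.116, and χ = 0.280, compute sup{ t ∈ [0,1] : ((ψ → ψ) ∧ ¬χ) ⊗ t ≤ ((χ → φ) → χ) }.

ψ → ψ = min(1, 1 − 0.116 + 0.116) = min(1, 1.000) = 1.000
¬χ = 1 − 0.280 = 0.720
(ψ → ψ) ∧ ¬χ = min(1.000, 0.720) = 0.720
So the left factor is (ψ → ψ) ∧ ¬χ = 0.720.
χ → φ = min(1, 1 − 0.280 + 0.785) = min(1, 1.505) = 1.000
(χ → φ) → χ = min(1, 1 − 1.000 + 0.280) = min(1, 0.280) = 0.280
So the right-hand bound is (χ → φ) → χ = 0.280.
The residuum of the Łukasiewicz t-norm gives the supremum: min(1, 1 − 0.720 + 0.280).
1 − 0.720 + 0.280 = 0.560, so t = min(1, 0.560) = 0.560.
Check: 0.720 ⊗ 0.560 = max(0, 0.280) = 0.280 ≤ 0.280.

0.560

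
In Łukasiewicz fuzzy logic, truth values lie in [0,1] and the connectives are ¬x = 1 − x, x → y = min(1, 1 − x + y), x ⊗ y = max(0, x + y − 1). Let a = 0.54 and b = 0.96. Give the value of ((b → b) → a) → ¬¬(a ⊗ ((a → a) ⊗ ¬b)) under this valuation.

0.46

b → b = min(1, 1 − 0.96 + 0.96) = min(1, 1.00) = 1.00
(b → b) → a = min(1, 1 − 1.00 + 0.54) = min(1, 0.54) = 0.54
a → a = min(1, 1 − 0.54 + 0.54) = min(1, 1.00) = 1.00
¬b = 1 − 0.96 = 0.04
(a → a) ⊗ ¬b = max(0, 1.00 + 0.04 − 1) = max(0, 0.04) = 0.04
a ⊗ ((a → a) ⊗ ¬b) = max(0, 0.54 + 0.04 − 1) = max(0, -0.42) = 0.00
¬(a ⊗ ((a → a) ⊗ ¬b)) = 1 − 0.00 = 1.00
¬¬(a ⊗ ((a → a) ⊗ ¬b)) = 1 − 1.00 = 0.00
((b → b) → a) → ¬¬(a ⊗ ((a → a) ⊗ ¬b)) = min(1, 1 − 0.54 + 0.00) = min(1, 0.46) = 0.46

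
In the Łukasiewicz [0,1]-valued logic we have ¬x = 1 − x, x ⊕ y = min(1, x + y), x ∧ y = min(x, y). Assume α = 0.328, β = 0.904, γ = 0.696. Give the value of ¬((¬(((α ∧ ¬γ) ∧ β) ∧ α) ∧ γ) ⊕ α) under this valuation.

¬γ = 1 − 0.696 = 0.304
α ∧ ¬γ = min(0.328, 0.304) = 0.304
(α ∧ ¬γ) ∧ β = min(0.304, 0.904) = 0.304
((α ∧ ¬γ) ∧ β) ∧ α = min(0.304, 0.328) = 0.304
¬(((α ∧ ¬γ) ∧ β) ∧ α) = 1 − 0.304 = 0.696
¬(((α ∧ ¬γ) ∧ β) ∧ α) ∧ γ = min(0.696, 0.696) = 0.696
(¬(((α ∧ ¬γ) ∧ β) ∧ α) ∧ γ) ⊕ α = min(1, 0.696 + 0.328) = min(1, 1.024) = 1.000
¬((¬(((α ∧ ¬γ) ∧ β) ∧ α) ∧ γ) ⊕ α) = 1 − 1.000 = 0.000

0.000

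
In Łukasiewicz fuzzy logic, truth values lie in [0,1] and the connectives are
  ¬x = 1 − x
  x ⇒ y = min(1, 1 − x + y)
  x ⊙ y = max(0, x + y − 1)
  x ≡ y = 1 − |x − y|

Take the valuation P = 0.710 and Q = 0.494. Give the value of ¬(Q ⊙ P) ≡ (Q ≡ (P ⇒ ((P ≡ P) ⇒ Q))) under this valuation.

0.914

Q ⊙ P = max(0, 0.494 + 0.710 − 1) = max(0, 0.204) = 0.204
¬(Q ⊙ P) = 1 − 0.204 = 0.796
P ≡ P = 1 − |0.710 − 0.710| = 1 − 0.000 = 1.000
(P ≡ P) ⇒ Q = min(1, 1 − 1.000 + 0.494) = min(1, 0.494) = 0.494
P ⇒ ((P ≡ P) ⇒ Q) = min(1, 1 − 0.710 + 0.494) = min(1, 0.784) = 0.784
Q ≡ (P ⇒ ((P ≡ P) ⇒ Q)) = 1 − |0.494 − 0.784| = 1 − 0.290 = 0.710
¬(Q ⊙ P) ≡ (Q ≡ (P ⇒ ((P ≡ P) ⇒ Q))) = 1 − |0.796 − 0.710| = 1 − 0.086 = 0.914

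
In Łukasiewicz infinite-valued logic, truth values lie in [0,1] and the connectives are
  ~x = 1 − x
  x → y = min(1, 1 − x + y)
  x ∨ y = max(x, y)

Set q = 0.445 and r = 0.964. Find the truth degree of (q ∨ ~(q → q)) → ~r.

q → q = min(1, 1 − 0.445 + 0.445) = min(1, 1.000) = 1.000
~(q → q) = 1 − 1.000 = 0.000
q ∨ ~(q → q) = max(0.445, 0.000) = 0.445
~r = 1 − 0.964 = 0.036
(q ∨ ~(q → q)) → ~r = min(1, 1 − 0.445 + 0.036) = min(1, 0.591) = 0.591

0.591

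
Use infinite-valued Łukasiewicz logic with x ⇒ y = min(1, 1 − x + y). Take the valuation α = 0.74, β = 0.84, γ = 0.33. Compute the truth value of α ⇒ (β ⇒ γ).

β ⇒ γ = min(1, 1 − 0.84 + 0.33) = min(1, 0.49) = 0.49
α ⇒ (β ⇒ γ) = min(1, 1 − 0.74 + 0.49) = min(1, 0.75) = 0.75

0.75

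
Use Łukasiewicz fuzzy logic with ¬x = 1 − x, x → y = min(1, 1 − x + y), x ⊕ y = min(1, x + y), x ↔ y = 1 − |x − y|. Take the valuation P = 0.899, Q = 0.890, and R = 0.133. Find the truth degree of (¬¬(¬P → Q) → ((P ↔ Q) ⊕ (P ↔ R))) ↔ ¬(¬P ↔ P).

0.798

¬P = 1 − 0.899 = 0.101
¬P → Q = min(1, 1 − 0.101 + 0.890) = min(1, 1.789) = 1.000
¬(¬P → Q) = 1 − 1.000 = 0.000
¬¬(¬P → Q) = 1 − 0.000 = 1.000
P ↔ Q = 1 − |0.899 − 0.890| = 1 − 0.009 = 0.991
P ↔ R = 1 − |0.899 − 0.133| = 1 − 0.766 = 0.234
(P ↔ Q) ⊕ (P ↔ R) = min(1, 0.991 + 0.234) = min(1, 1.225) = 1.000
¬¬(¬P → Q) → ((P ↔ Q) ⊕ (P ↔ R)) = min(1, 1 − 1.000 + 1.000) = min(1, 1.000) = 1.000
¬P ↔ P = 1 − |0.101 − 0.899| = 1 − 0.798 = 0.202
¬(¬P ↔ P) = 1 − 0.202 = 0.798
(¬¬(¬P → Q) → ((P ↔ Q) ⊕ (P ↔ R))) ↔ ¬(¬P ↔ P) = 1 − |1.000 − 0.798| = 1 − 0.202 = 0.798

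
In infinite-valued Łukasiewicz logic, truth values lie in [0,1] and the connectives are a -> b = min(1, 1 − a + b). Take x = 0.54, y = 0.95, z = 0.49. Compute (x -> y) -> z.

x -> y = min(1, 1 − 0.54 + 0.95) = min(1, 1.41) = 1.00
(x -> y) -> z = min(1, 1 − 1.00 + 0.49) = min(1, 0.49) = 0.49

0.49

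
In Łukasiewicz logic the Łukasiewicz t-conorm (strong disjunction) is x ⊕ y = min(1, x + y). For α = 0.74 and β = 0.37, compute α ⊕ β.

α ⊕ β = min(1, 0.74 + 0.37) = min(1, 1.11) = 1.00
For comparison, the Gödel t-conorm max(x, y) would give 0.74.

1.00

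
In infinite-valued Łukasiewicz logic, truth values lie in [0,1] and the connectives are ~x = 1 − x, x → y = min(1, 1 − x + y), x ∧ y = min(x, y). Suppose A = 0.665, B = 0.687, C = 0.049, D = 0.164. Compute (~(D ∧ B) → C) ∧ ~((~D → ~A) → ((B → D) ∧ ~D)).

D ∧ B = min(0.164, 0.687) = 0.164
~(D ∧ B) = 1 − 0.164 = 0.836
~(D ∧ B) → C = min(1, 1 − 0.836 + 0.049) = min(1, 0.213) = 0.213
~D = 1 − 0.164 = 0.836
~A = 1 − 0.665 = 0.335
~D → ~A = min(1, 1 − 0.836 + 0.335) = min(1, 0.499) = 0.499
B → D = min(1, 1 − 0.687 + 0.164) = min(1, 0.477) = 0.477
(B → D) ∧ ~D = min(0.477, 0.836) = 0.477
(~D → ~A) → ((B → D) ∧ ~D) = min(1, 1 − 0.499 + 0.477) = min(1, 0.978) = 0.978
~((~D → ~A) → ((B → D) ∧ ~D)) = 1 − 0.978 = 0.022
(~(D ∧ B) → C) ∧ ~((~D → ~A) → ((B → D) ∧ ~D)) = min(0.213, 0.022) = 0.022

0.022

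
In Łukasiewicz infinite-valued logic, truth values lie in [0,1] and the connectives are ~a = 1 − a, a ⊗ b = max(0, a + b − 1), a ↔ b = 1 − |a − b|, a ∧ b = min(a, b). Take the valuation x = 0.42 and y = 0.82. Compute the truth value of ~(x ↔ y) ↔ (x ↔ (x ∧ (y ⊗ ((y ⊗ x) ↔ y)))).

0.58

x ↔ y = 1 − |0.42 − 0.82| = 1 − 0.40 = 0.60
~(x ↔ y) = 1 − 0.60 = 0.40
y ⊗ x = max(0, 0.82 + 0.42 − 1) = max(0, 0.24) = 0.24
(y ⊗ x) ↔ y = 1 − |0.24 − 0.82| = 1 − 0.58 = 0.42
y ⊗ ((y ⊗ x) ↔ y) = max(0, 0.82 + 0.42 − 1) = max(0, 0.24) = 0.24
x ∧ (y ⊗ ((y ⊗ x) ↔ y)) = min(0.42, 0.24) = 0.24
x ↔ (x ∧ (y ⊗ ((y ⊗ x) ↔ y))) = 1 − |0.42 − 0.24| = 1 − 0.18 = 0.82
~(x ↔ y) ↔ (x ↔ (x ∧ (y ⊗ ((y ⊗ x) ↔ y)))) = 1 − |0.40 − 0.82| = 1 − 0.42 = 0.58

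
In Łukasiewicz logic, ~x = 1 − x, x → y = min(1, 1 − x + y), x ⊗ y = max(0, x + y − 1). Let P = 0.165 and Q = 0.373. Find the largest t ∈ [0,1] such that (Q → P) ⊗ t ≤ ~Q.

Q → P = min(1, 1 − 0.373 + 0.165) = min(1, 0.792) = 0.792
So the left factor is Q → P = 0.792.
~Q = 1 − 0.373 = 0.627
So the right-hand bound is ~Q = 0.627.
The residuum of the Łukasiewicz t-norm gives the supremum: min(1, 1 − 0.792 + 0.627).
1 − 0.792 + 0.627 = 0.835, so t = min(1, 0.835) = 0.835.
Check: 0.792 ⊗ 0.835 = max(0, 0.627) = 0.627 ≤ 0.627.

0.835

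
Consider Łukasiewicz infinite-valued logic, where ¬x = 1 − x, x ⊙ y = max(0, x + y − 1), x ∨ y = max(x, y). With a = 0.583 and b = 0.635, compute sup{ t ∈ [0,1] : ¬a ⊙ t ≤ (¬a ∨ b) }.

1.000

¬a = 1 − 0.583 = 0.417
So the left factor is ¬a = 0.417.
¬a ∨ b = max(0.417, 0.635) = 0.635
So the right-hand bound is ¬a ∨ b = 0.635.
The residuum of the Łukasiewicz t-norm gives the supremum: min(1, 1 − 0.417 + 0.635).
1 − 0.417 + 0.635 = 1.218, so t = min(1, 1.218) = 1.000.
Check: 0.417 ⊙ 1.000 = max(0, 0.417) = 0.417 ≤ 0.635.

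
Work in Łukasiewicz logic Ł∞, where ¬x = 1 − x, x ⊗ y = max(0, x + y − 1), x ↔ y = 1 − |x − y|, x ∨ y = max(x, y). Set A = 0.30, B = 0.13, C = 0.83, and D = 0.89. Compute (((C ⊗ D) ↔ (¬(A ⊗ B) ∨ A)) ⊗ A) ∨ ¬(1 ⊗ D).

C ⊗ D = max(0, 0.83 + 0.89 − 1) = max(0, 0.72) = 0.72
A ⊗ B = max(0, 0.30 + 0.13 − 1) = max(0, -0.57) = 0.00
¬(A ⊗ B) = 1 − 0.00 = 1.00
¬(A ⊗ B) ∨ A = max(1.00, 0.30) = 1.00
(C ⊗ D) ↔ (¬(A ⊗ B) ∨ A) = 1 − |0.72 − 1.00| = 1 − 0.28 = 0.72
((C ⊗ D) ↔ (¬(A ⊗ B) ∨ A)) ⊗ A = max(0, 0.72 + 0.30 − 1) = max(0, 0.02) = 0.02
1 ⊗ D = max(0, 1.00 + 0.89 − 1) = max(0, 0.89) = 0.89
¬(1 ⊗ D) = 1 − 0.89 = 0.11
(((C ⊗ D) ↔ (¬(A ⊗ B) ∨ A)) ⊗ A) ∨ ¬(1 ⊗ D) = max(0.02, 0.11) = 0.11

0.11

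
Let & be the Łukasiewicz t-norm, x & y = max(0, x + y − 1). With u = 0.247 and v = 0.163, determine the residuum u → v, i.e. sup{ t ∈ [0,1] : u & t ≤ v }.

0.916

The residuum of the Łukasiewicz t-norm gives the supremum: min(1, 1 − 0.247 + 0.163).
1 − 0.247 + 0.163 = 0.916, so t = min(1, 0.916) = 0.916.
Check: 0.247 & 0.916 = max(0, 0.163) = 0.163 ≤ 0.163.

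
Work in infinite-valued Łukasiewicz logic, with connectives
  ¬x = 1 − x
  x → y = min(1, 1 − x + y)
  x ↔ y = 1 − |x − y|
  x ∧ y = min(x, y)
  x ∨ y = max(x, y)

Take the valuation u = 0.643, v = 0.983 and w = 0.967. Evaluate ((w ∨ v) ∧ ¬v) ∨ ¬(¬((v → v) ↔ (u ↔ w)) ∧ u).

0.676

w ∨ v = max(0.967, 0.983) = 0.983
¬v = 1 − 0.983 = 0.017
(w ∨ v) ∧ ¬v = min(0.983, 0.017) = 0.017
v → v = min(1, 1 − 0.983 + 0.983) = min(1, 1.000) = 1.000
u ↔ w = 1 − |0.643 − 0.967| = 1 − 0.324 = 0.676
(v → v) ↔ (u ↔ w) = 1 − |1.000 − 0.676| = 1 − 0.324 = 0.676
¬((v → v) ↔ (u ↔ w)) = 1 − 0.676 = 0.324
¬((v → v) ↔ (u ↔ w)) ∧ u = min(0.324, 0.643) = 0.324
¬(¬((v → v) ↔ (u ↔ w)) ∧ u) = 1 − 0.324 = 0.676
((w ∨ v) ∧ ¬v) ∨ ¬(¬((v → v) ↔ (u ↔ w)) ∧ u) = max(0.017, 0.676) = 0.676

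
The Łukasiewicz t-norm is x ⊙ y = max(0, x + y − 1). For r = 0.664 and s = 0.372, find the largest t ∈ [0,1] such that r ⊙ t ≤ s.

0.708

The residuum of the Łukasiewicz t-norm gives the supremum: min(1, 1 − 0.664 + 0.372).
1 − 0.664 + 0.372 = 0.708, so t = min(1, 0.708) = 0.708.
Check: 0.664 ⊙ 0.708 = max(0, 0.372) = 0.372 ≤ 0.372.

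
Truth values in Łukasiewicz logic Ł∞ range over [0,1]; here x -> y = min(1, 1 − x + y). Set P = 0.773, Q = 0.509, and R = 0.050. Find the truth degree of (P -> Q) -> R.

P -> Q = min(1, 1 − 0.773 + 0.509) = min(1, 0.736) = 0.736
(P -> Q) -> R = min(1, 1 − 0.736 + 0.050) = min(1, 0.314) = 0.314

0.314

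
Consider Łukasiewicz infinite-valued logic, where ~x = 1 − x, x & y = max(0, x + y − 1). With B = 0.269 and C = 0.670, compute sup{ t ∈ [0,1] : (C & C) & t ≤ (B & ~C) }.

0.660

C & C = max(0, 0.670 + 0.670 − 1) = max(0, 0.340) = 0.340
So the left factor is C & C = 0.340.
~C = 1 − 0.670 = 0.330
B & ~C = max(0, 0.269 + 0.330 − 1) = max(0, -0.401) = 0.000
So the right-hand bound is B & ~C = 0.000.
The residuum of the Łukasiewicz t-norm gives the supremum: min(1, 1 − 0.340 + 0.000).
1 − 0.340 + 0.000 = 0.660, so t = min(1, 0.660) = 0.660.
Check: 0.340 & 0.660 = max(0, 0.000) = 0.000 ≤ 0.000.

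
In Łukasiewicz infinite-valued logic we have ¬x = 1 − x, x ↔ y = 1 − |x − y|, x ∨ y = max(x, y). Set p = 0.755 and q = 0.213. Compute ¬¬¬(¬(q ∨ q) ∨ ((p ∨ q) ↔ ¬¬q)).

0.213

q ∨ q = max(0.213, 0.213) = 0.213
¬(q ∨ q) = 1 − 0.213 = 0.787
p ∨ q = max(0.755, 0.213) = 0.755
¬q = 1 − 0.213 = 0.787
¬¬q = 1 − 0.787 = 0.213
(p ∨ q) ↔ ¬¬q = 1 − |0.755 − 0.213| = 1 − 0.542 = 0.458
¬(q ∨ q) ∨ ((p ∨ q) ↔ ¬¬q) = max(0.787, 0.458) = 0.787
¬(¬(q ∨ q) ∨ ((p ∨ q) ↔ ¬¬q)) = 1 − 0.787 = 0.213
¬¬(¬(q ∨ q) ∨ ((p ∨ q) ↔ ¬¬q)) = 1 − 0.213 = 0.787
¬¬¬(¬(q ∨ q) ∨ ((p ∨ q) ↔ ¬¬q)) = 1 − 0.787 = 0.213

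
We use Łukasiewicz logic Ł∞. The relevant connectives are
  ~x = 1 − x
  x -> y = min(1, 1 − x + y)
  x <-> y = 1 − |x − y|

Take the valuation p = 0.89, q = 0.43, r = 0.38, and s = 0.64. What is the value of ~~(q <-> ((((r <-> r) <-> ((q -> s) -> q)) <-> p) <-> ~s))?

0.61

r <-> r = 1 − |0.38 − 0.38| = 1 − 0.00 = 1.00
q -> s = min(1, 1 − 0.43 + 0.64) = min(1, 1.21) = 1.00
(q -> s) -> q = min(1, 1 − 1.00 + 0.43) = min(1, 0.43) = 0.43
(r <-> r) <-> ((q -> s) -> q) = 1 − |1.00 − 0.43| = 1 − 0.57 = 0.43
((r <-> r) <-> ((q -> s) -> q)) <-> p = 1 − |0.43 − 0.89| = 1 − 0.46 = 0.54
~s = 1 − 0.64 = 0.36
(((r <-> r) <-> ((q -> s) -> q)) <-> p) <-> ~s = 1 − |0.54 − 0.36| = 1 − 0.18 = 0.82
q <-> ((((r <-> r) <-> ((q -> s) -> q)) <-> p) <-> ~s) = 1 − |0.43 − 0.82| = 1 − 0.39 = 0.61
~(q <-> ((((r <-> r) <-> ((q -> s) -> q)) <-> p) <-> ~s)) = 1 − 0.61 = 0.39
~~(q <-> ((((r <-> r) <-> ((q -> s) -> q)) <-> p) <-> ~s)) = 1 − 0.39 = 0.61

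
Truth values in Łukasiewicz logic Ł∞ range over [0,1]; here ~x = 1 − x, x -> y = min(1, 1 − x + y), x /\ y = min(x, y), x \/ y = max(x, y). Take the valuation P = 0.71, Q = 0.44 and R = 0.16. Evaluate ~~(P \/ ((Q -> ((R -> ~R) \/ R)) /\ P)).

0.71

~R = 1 − 0.16 = 0.84
R -> ~R = min(1, 1 − 0.16 + 0.84) = min(1, 1.68) = 1.00
(R -> ~R) \/ R = max(1.00, 0.16) = 1.00
Q -> ((R -> ~R) \/ R) = min(1, 1 − 0.44 + 1.00) = min(1, 1.56) = 1.00
(Q -> ((R -> ~R) \/ R)) /\ P = min(1.00, 0.71) = 0.71
P \/ ((Q -> ((R -> ~R) \/ R)) /\ P) = max(0.71, 0.71) = 0.71
~(P \/ ((Q -> ((R -> ~R) \/ R)) /\ P)) = 1 − 0.71 = 0.29
~~(P \/ ((Q -> ((R -> ~R) \/ R)) /\ P)) = 1 − 0.29 = 0.71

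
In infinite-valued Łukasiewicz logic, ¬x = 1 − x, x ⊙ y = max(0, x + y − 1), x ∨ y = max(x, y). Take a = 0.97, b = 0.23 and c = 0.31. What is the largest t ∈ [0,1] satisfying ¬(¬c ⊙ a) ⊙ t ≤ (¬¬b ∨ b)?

0.89

¬c = 1 − 0.31 = 0.69
¬c ⊙ a = max(0, 0.69 + 0.97 − 1) = max(0, 0.66) = 0.66
¬(¬c ⊙ a) = 1 − 0.66 = 0.34
So the left factor is ¬(¬c ⊙ a) = 0.34.
¬b = 1 − 0.23 = 0.77
¬¬b = 1 − 0.77 = 0.23
¬¬b ∨ b = max(0.23, 0.23) = 0.23
So the right-hand bound is ¬¬b ∨ b = 0.23.
The residuum of the Łukasiewicz t-norm gives the supremum: min(1, 1 − 0.34 + 0.23).
1 − 0.34 + 0.23 = 0.89, so t = min(1, 0.89) = 0.89.
Check: 0.34 ⊙ 0.89 = max(0, 0.23) = 0.23 ≤ 0.23.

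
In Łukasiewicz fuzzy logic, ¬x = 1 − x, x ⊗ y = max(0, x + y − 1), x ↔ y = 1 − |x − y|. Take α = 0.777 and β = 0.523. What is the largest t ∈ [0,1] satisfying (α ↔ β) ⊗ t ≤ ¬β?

0.731

α ↔ β = 1 − |0.777 − 0.523| = 1 − 0.254 = 0.746
So the left factor is α ↔ β = 0.746.
¬β = 1 − 0.523 = 0.477
So the right-hand bound is ¬β = 0.477.
The residuum of the Łukasiewicz t-norm gives the supremum: min(1, 1 − 0.746 + 0.477).
1 − 0.746 + 0.477 = 0.731, so t = min(1, 0.731) = 0.731.
Check: 0.746 ⊗ 0.731 = max(0, 0.477) = 0.477 ≤ 0.477.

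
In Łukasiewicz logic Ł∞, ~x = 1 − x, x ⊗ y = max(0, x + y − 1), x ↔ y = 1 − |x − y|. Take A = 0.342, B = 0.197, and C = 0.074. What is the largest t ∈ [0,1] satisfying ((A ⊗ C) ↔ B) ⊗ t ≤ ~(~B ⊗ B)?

A ⊗ C = max(0, 0.342 + 0.074 − 1) = max(0, -0.584) = 0.000
(A ⊗ C) ↔ B = 1 − |0.000 − 0.197| = 1 − 0.197 = 0.803
So the left factor is (A ⊗ C) ↔ B = 0.803.
~B = 1 − 0.197 = 0.803
~B ⊗ B = max(0, 0.803 + 0.197 − 1) = max(0, 0.000) = 0.000
~(~B ⊗ B) = 1 − 0.000 = 1.000
So the right-hand bound is ~(~B ⊗ B) = 1.000.
The residuum of the Łukasiewicz t-norm gives the supremum: min(1, 1 − 0.803 + 1.000).
1 − 0.803 + 1.000 = 1.197, so t = min(1, 1.197) = 1.000.
Check: 0.803 ⊗ 1.000 = max(0, 0.803) = 0.803 ≤ 1.000.

1.000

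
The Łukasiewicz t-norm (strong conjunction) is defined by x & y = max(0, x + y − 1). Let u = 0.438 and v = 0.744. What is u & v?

0.182

u & v = max(0, 0.438 + 0.744 − 1) = max(0, 0.182) = 0.182
For comparison, the Gödel (minimum) t-norm min(x, y) would give 0.438.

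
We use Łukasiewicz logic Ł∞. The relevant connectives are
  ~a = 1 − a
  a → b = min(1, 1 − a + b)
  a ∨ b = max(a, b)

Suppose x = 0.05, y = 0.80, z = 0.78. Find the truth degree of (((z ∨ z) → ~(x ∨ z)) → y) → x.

0.05

z ∨ z = max(0.78, 0.78) = 0.78
x ∨ z = max(0.05, 0.78) = 0.78
~(x ∨ z) = 1 − 0.78 = 0.22
(z ∨ z) → ~(x ∨ z) = min(1, 1 − 0.78 + 0.22) = min(1, 0.44) = 0.44
((z ∨ z) → ~(x ∨ z)) → y = min(1, 1 − 0.44 + 0.80) = min(1, 1.36) = 1.00
(((z ∨ z) → ~(x ∨ z)) → y) → x = min(1, 1 − 1.00 + 0.05) = min(1, 0.05) = 0.05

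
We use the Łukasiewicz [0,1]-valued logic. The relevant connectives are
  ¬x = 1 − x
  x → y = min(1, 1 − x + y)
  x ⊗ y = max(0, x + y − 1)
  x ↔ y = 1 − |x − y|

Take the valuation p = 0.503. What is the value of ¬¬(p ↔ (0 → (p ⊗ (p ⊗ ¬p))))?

¬p = 1 − 0.503 = 0.497
p ⊗ ¬p = max(0, 0.503 + 0.497 − 1) = max(0, 0.000) = 0.000
p ⊗ (p ⊗ ¬p) = max(0, 0.503 + 0.000 − 1) = max(0, -0.497) = 0.000
0 → (p ⊗ (p ⊗ ¬p)) = min(1, 1 − 0.000 + 0.000) = min(1, 1.000) = 1.000
p ↔ (0 → (p ⊗ (p ⊗ ¬p))) = 1 − |0.503 − 1.000| = 1 − 0.497 = 0.503
¬(p ↔ (0 → (p ⊗ (p ⊗ ¬p)))) = 1 − 0.503 = 0.497
¬¬(p ↔ (0 → (p ⊗ (p ⊗ ¬p)))) = 1 − 0.497 = 0.503

0.503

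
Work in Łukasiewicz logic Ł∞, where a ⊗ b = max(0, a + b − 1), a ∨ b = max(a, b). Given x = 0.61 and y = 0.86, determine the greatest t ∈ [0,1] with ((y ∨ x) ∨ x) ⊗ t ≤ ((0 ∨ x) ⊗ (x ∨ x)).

y ∨ x = max(0.86, 0.61) = 0.86
(y ∨ x) ∨ x = max(0.86, 0.61) = 0.86
So the left factor is (y ∨ x) ∨ x = 0.86.
0 ∨ x = max(0.00, 0.61) = 0.61
x ∨ x = max(0.61, 0.61) = 0.61
(0 ∨ x) ⊗ (x ∨ x) = max(0, 0.61 + 0.61 − 1) = max(0, 0.22) = 0.22
So the right-hand bound is (0 ∨ x) ⊗ (x ∨ x) = 0.22.
The residuum of the Łukasiewicz t-norm gives the supremum: min(1, 1 − 0.86 + 0.22).
1 − 0.86 + 0.22 = 0.36, so t = min(1, 0.36) = 0.36.
Check: 0.86 ⊗ 0.36 = max(0, 0.22) = 0.22 ≤ 0.22.

0.36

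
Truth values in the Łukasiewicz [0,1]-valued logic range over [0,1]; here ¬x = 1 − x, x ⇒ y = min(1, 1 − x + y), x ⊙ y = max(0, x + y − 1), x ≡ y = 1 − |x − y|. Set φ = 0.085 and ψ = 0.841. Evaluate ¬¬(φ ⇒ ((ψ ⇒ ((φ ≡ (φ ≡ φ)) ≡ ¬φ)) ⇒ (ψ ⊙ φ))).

φ ≡ φ = 1 − |0.085 − 0.085| = 1 − 0.000 = 1.000
φ ≡ (φ ≡ φ) = 1 − |0.085 − 1.000| = 1 − 0.915 = 0.085
¬φ = 1 − 0.085 = 0.915
(φ ≡ (φ ≡ φ)) ≡ ¬φ = 1 − |0.085 − 0.915| = 1 − 0.830 = 0.170
ψ ⇒ ((φ ≡ (φ ≡ φ)) ≡ ¬φ) = min(1, 1 − 0.841 + 0.170) = min(1, 0.329) = 0.329
ψ ⊙ φ = max(0, 0.841 + 0.085 − 1) = max(0, -0.074) = 0.000
(ψ ⇒ ((φ ≡ (φ ≡ φ)) ≡ ¬φ)) ⇒ (ψ ⊙ φ) = min(1, 1 − 0.329 + 0.000) = min(1, 0.671) = 0.671
φ ⇒ ((ψ ⇒ ((φ ≡ (φ ≡ φ)) ≡ ¬φ)) ⇒ (ψ ⊙ φ)) = min(1, 1 − 0.085 + 0.671) = min(1, 1.586) = 1.000
¬(φ ⇒ ((ψ ⇒ ((φ ≡ (φ ≡ φ)) ≡ ¬φ)) ⇒ (ψ ⊙ φ))) = 1 − 1.000 = 0.000
¬¬(φ ⇒ ((ψ ⇒ ((φ ≡ (φ ≡ φ)) ≡ ¬φ)) ⇒ (ψ ⊙ φ))) = 1 − 0.000 = 1.000

1.000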